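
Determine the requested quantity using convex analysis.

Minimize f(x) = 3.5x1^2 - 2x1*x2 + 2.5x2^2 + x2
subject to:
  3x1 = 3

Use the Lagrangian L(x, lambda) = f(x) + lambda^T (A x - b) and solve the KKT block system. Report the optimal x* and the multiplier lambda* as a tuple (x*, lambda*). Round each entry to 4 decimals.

Form the Lagrangian:
  L(x, lambda) = (1/2) x^T Q x + c^T x + lambda^T (A x - b)
Stationarity (grad_x L = 0): Q x + c + A^T lambda = 0.
Primal feasibility: A x = b.

This gives the KKT block system:
  [ Q   A^T ] [ x     ]   [-c ]
  [ A    0  ] [ lambda ] = [ b ]

Solving the linear system:
  x*      = (1, 0.2)
  lambda* = (-2.2)
  f(x*)   = 3.4

x* = (1, 0.2), lambda* = (-2.2)


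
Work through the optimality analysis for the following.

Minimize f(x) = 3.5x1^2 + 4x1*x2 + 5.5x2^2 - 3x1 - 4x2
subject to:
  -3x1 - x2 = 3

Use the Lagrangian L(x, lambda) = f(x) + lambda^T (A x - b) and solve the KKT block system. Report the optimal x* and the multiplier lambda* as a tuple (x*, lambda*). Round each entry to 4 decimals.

Form the Lagrangian:
  L(x, lambda) = (1/2) x^T Q x + c^T x + lambda^T (A x - b)
Stationarity (grad_x L = 0): Q x + c + A^T lambda = 0.
Primal feasibility: A x = b.

This gives the KKT block system:
  [ Q   A^T ] [ x     ]   [-c ]
  [ A    0  ] [ lambda ] = [ b ]

Solving the linear system:
  x*      = (-1.1707, 0.5122)
  lambda* = (-3.0488)
  f(x*)   = 5.3049

x* = (-1.1707, 0.5122), lambda* = (-3.0488)


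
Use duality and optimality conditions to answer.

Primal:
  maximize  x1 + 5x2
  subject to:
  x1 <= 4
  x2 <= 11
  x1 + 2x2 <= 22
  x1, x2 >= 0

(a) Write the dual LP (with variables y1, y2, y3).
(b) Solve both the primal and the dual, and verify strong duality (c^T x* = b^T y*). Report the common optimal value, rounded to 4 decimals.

The standard primal-dual pair for 'max c^T x s.t. A x <= b, x >= 0' is:
  Dual:  min b^T y  s.t.  A^T y >= c,  y >= 0.

So the dual LP is:
  minimize  4y1 + 11y2 + 22y3
  subject to:
    y1 + y3 >= 1
    y2 + 2y3 >= 5
    y1, y2, y3 >= 0

Solving the primal: x* = (0, 11).
  primal value c^T x* = 55.
Solving the dual: y* = (0, 0, 2.5).
  dual value b^T y* = 55.
Strong duality: c^T x* = b^T y*. Confirmed.

55


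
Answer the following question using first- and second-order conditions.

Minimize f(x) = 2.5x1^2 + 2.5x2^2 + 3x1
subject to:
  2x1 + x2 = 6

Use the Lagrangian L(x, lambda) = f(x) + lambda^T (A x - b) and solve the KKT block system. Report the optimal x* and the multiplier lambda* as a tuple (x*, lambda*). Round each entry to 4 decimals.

Form the Lagrangian:
  L(x, lambda) = (1/2) x^T Q x + c^T x + lambda^T (A x - b)
Stationarity (grad_x L = 0): Q x + c + A^T lambda = 0.
Primal feasibility: A x = b.

This gives the KKT block system:
  [ Q   A^T ] [ x     ]   [-c ]
  [ A    0  ] [ lambda ] = [ b ]

Solving the linear system:
  x*      = (2.28, 1.44)
  lambda* = (-7.2)
  f(x*)   = 25.02

x* = (2.28, 1.44), lambda* = (-7.2)


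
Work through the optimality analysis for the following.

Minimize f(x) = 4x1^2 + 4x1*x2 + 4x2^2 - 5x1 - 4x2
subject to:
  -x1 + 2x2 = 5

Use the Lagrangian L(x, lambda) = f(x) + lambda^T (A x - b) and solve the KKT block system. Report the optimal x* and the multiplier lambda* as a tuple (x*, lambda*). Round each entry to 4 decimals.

Form the Lagrangian:
  L(x, lambda) = (1/2) x^T Q x + c^T x + lambda^T (A x - b)
Stationarity (grad_x L = 0): Q x + c + A^T lambda = 0.
Primal feasibility: A x = b.

This gives the KKT block system:
  [ Q   A^T ] [ x     ]   [-c ]
  [ A    0  ] [ lambda ] = [ b ]

Solving the linear system:
  x*      = (-0.9286, 2.0357)
  lambda* = (-4.2857)
  f(x*)   = 8.9643

x* = (-0.9286, 2.0357), lambda* = (-4.2857)


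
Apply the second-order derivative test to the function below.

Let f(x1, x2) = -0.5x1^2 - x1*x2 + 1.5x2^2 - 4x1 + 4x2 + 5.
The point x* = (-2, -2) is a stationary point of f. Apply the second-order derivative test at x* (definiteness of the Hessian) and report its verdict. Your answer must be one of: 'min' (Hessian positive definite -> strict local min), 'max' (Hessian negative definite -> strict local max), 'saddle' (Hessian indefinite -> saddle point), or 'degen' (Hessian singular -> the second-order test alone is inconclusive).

Compute the Hessian H = grad^2 f:
  H = [[-1, -1], [-1, 3]]
Verify stationarity: grad f(x*) = H x* + g = (0, 0).
Eigenvalues of H: -1.2361, 3.2361.
Eigenvalues have mixed signs, so H is indefinite -> x* is a saddle point.

saddle


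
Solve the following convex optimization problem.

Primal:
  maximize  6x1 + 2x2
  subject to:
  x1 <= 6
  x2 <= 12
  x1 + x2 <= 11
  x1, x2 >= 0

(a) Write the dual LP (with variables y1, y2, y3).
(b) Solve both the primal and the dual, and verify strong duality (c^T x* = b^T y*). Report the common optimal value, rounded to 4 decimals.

The standard primal-dual pair for 'max c^T x s.t. A x <= b, x >= 0' is:
  Dual:  min b^T y  s.t.  A^T y >= c,  y >= 0.

So the dual LP is:
  minimize  6y1 + 12y2 + 11y3
  subject to:
    y1 + y3 >= 6
    y2 + y3 >= 2
    y1, y2, y3 >= 0

Solving the primal: x* = (6, 5).
  primal value c^T x* = 46.
Solving the dual: y* = (4, 0, 2).
  dual value b^T y* = 46.
Strong duality: c^T x* = b^T y*. Confirmed.

46


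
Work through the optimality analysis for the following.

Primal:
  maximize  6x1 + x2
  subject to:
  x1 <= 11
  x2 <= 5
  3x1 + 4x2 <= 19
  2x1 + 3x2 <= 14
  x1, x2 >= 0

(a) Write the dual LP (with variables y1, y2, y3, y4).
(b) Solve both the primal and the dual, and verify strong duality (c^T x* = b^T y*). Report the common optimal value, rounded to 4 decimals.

The standard primal-dual pair for 'max c^T x s.t. A x <= b, x >= 0' is:
  Dual:  min b^T y  s.t.  A^T y >= c,  y >= 0.

So the dual LP is:
  minimize  11y1 + 5y2 + 19y3 + 14y4
  subject to:
    y1 + 3y3 + 2y4 >= 6
    y2 + 4y3 + 3y4 >= 1
    y1, y2, y3, y4 >= 0

Solving the primal: x* = (6.3333, 0).
  primal value c^T x* = 38.
Solving the dual: y* = (0, 0, 2, 0).
  dual value b^T y* = 38.
Strong duality: c^T x* = b^T y*. Confirmed.

38


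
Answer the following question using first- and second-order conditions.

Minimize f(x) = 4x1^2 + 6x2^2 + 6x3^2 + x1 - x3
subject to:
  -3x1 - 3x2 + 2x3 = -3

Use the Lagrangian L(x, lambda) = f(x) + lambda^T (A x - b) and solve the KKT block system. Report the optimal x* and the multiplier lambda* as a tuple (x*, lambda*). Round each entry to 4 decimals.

Form the Lagrangian:
  L(x, lambda) = (1/2) x^T Q x + c^T x + lambda^T (A x - b)
Stationarity (grad_x L = 0): Q x + c + A^T lambda = 0.
Primal feasibility: A x = b.

This gives the KKT block system:
  [ Q   A^T ] [ x     ]   [-c ]
  [ A    0  ] [ lambda ] = [ b ]

Solving the linear system:
  x*      = (0.4764, 0.4009, -0.184)
  lambda* = (1.6038)
  f(x*)   = 2.7358

x* = (0.4764, 0.4009, -0.184), lambda* = (1.6038)


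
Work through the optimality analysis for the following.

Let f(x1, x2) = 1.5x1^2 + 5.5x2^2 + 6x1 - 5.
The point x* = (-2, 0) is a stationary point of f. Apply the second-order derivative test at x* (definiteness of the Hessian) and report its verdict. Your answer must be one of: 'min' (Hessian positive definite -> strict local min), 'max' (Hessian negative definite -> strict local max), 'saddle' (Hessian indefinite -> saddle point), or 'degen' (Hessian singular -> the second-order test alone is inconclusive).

Compute the Hessian H = grad^2 f:
  H = [[3, 0], [0, 11]]
Verify stationarity: grad f(x*) = H x* + g = (0, 0).
Eigenvalues of H: 3, 11.
Both eigenvalues > 0, so H is positive definite -> x* is a strict local min.

min


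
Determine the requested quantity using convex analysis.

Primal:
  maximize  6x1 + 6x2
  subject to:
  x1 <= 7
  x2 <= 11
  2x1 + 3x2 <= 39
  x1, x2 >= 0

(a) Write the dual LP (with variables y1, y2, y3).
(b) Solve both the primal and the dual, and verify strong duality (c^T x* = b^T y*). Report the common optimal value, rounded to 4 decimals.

The standard primal-dual pair for 'max c^T x s.t. A x <= b, x >= 0' is:
  Dual:  min b^T y  s.t.  A^T y >= c,  y >= 0.

So the dual LP is:
  minimize  7y1 + 11y2 + 39y3
  subject to:
    y1 + 2y3 >= 6
    y2 + 3y3 >= 6
    y1, y2, y3 >= 0

Solving the primal: x* = (7, 8.3333).
  primal value c^T x* = 92.
Solving the dual: y* = (2, 0, 2).
  dual value b^T y* = 92.
Strong duality: c^T x* = b^T y*. Confirmed.

92


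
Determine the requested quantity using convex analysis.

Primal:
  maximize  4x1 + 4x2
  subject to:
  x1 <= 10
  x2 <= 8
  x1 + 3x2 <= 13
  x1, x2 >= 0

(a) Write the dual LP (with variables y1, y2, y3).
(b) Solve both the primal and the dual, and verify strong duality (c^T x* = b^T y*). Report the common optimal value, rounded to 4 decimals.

The standard primal-dual pair for 'max c^T x s.t. A x <= b, x >= 0' is:
  Dual:  min b^T y  s.t.  A^T y >= c,  y >= 0.

So the dual LP is:
  minimize  10y1 + 8y2 + 13y3
  subject to:
    y1 + y3 >= 4
    y2 + 3y3 >= 4
    y1, y2, y3 >= 0

Solving the primal: x* = (10, 1).
  primal value c^T x* = 44.
Solving the dual: y* = (2.6667, 0, 1.3333).
  dual value b^T y* = 44.
Strong duality: c^T x* = b^T y*. Confirmed.

44


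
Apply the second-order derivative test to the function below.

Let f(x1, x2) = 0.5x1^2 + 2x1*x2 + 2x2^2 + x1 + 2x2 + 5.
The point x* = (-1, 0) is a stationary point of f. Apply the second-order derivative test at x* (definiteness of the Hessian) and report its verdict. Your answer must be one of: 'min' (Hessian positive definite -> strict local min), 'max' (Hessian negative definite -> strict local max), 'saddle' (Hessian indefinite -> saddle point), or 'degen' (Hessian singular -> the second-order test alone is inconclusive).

Compute the Hessian H = grad^2 f:
  H = [[1, 2], [2, 4]]
Verify stationarity: grad f(x*) = H x* + g = (0, 0).
Eigenvalues of H: 0, 5.
H has a zero eigenvalue (singular; positive semidefinite but not definite), so H is neither positive definite, negative definite, nor indefinite. The second-order test alone is inconclusive -> degen.
(Indeed, f is constant along the null direction of H through x*, so x* is not a strict local extremum.)

degen


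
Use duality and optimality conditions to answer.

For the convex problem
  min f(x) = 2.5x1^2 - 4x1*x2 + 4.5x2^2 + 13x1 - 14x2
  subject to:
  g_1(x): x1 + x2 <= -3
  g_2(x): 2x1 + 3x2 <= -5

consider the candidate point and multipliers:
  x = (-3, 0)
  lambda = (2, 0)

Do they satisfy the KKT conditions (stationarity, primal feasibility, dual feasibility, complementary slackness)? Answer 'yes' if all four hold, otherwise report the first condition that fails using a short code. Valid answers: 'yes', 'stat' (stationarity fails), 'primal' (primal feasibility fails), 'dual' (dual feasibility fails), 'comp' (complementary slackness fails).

Gradient of f: grad f(x) = Q x + c = (-2, -2)
Constraint values g_i(x) = a_i^T x - b_i:
  g_1((-3, 0)) = 0
  g_2((-3, 0)) = -1
Stationarity residual: grad f(x) + sum_i lambda_i a_i = (0, 0)
  -> stationarity OK
Primal feasibility (all g_i <= 0): OK
Dual feasibility (all lambda_i >= 0): OK
Complementary slackness (lambda_i * g_i(x) = 0 for all i): OK

Verdict: yes, KKT holds.

yes


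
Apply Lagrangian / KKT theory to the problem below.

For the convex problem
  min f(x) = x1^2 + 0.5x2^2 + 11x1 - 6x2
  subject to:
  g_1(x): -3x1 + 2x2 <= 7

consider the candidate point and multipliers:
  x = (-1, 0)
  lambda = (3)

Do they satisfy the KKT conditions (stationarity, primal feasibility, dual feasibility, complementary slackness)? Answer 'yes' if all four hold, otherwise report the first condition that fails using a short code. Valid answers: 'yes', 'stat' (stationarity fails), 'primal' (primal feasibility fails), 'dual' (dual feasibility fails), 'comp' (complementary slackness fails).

Gradient of f: grad f(x) = Q x + c = (9, -6)
Constraint values g_i(x) = a_i^T x - b_i:
  g_1((-1, 0)) = -4
Stationarity residual: grad f(x) + sum_i lambda_i a_i = (0, 0)
  -> stationarity OK
Primal feasibility (all g_i <= 0): OK
Dual feasibility (all lambda_i >= 0): OK
Complementary slackness (lambda_i * g_i(x) = 0 for all i): FAILS

Verdict: the first failing condition is complementary_slackness -> comp.

comp


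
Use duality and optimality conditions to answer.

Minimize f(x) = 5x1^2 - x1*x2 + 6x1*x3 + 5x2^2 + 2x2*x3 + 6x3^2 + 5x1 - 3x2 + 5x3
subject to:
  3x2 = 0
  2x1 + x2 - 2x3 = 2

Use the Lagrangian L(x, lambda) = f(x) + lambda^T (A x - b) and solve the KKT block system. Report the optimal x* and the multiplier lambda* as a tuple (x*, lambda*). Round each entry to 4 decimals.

Form the Lagrangian:
  L(x, lambda) = (1/2) x^T Q x + c^T x + lambda^T (A x - b)
Stationarity (grad_x L = 0): Q x + c + A^T lambda = 0.
Primal feasibility: A x = b.

This gives the KKT block system:
  [ Q   A^T ] [ x     ]   [-c ]
  [ A    0  ] [ lambda ] = [ b ]

Solving the linear system:
  x*      = (0.2353, 0, -0.7647)
  lambda* = (2.049, -1.3824)
  f(x*)   = 0.0588

x* = (0.2353, 0, -0.7647), lambda* = (2.049, -1.3824)


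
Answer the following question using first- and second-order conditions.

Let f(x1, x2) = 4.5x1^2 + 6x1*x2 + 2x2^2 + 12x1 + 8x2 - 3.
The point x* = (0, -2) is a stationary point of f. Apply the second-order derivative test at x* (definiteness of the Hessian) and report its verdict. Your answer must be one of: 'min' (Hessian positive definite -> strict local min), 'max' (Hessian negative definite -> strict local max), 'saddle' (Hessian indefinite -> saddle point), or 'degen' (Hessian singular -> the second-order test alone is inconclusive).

Compute the Hessian H = grad^2 f:
  H = [[9, 6], [6, 4]]
Verify stationarity: grad f(x*) = H x* + g = (0, 0).
Eigenvalues of H: 0, 13.
H has a zero eigenvalue (singular; positive semidefinite but not definite), so H is neither positive definite, negative definite, nor indefinite. The second-order test alone is inconclusive -> degen.
(Indeed, f is constant along the null direction of H through x*, so x* is not a strict local extremum.)

degen


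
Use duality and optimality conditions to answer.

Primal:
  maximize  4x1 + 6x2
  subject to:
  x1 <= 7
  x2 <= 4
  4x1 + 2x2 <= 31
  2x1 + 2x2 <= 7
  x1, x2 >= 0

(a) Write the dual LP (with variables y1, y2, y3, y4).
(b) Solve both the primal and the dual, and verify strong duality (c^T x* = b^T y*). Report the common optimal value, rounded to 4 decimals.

The standard primal-dual pair for 'max c^T x s.t. A x <= b, x >= 0' is:
  Dual:  min b^T y  s.t.  A^T y >= c,  y >= 0.

So the dual LP is:
  minimize  7y1 + 4y2 + 31y3 + 7y4
  subject to:
    y1 + 4y3 + 2y4 >= 4
    y2 + 2y3 + 2y4 >= 6
    y1, y2, y3, y4 >= 0

Solving the primal: x* = (0, 3.5).
  primal value c^T x* = 21.
Solving the dual: y* = (0, 0, 0, 3).
  dual value b^T y* = 21.
Strong duality: c^T x* = b^T y*. Confirmed.

21


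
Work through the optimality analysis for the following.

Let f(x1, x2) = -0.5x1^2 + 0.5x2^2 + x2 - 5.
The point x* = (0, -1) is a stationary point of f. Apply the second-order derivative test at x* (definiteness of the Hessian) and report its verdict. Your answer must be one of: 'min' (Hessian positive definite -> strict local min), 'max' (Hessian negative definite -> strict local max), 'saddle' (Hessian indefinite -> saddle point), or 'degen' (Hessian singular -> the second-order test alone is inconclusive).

Compute the Hessian H = grad^2 f:
  H = [[-1, 0], [0, 1]]
Verify stationarity: grad f(x*) = H x* + g = (0, 0).
Eigenvalues of H: -1, 1.
Eigenvalues have mixed signs, so H is indefinite -> x* is a saddle point.

saddle


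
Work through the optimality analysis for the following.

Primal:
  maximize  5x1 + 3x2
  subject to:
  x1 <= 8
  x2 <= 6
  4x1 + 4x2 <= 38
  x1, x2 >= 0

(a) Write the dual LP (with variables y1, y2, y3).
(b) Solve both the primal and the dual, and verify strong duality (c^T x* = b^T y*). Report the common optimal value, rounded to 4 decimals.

The standard primal-dual pair for 'max c^T x s.t. A x <= b, x >= 0' is:
  Dual:  min b^T y  s.t.  A^T y >= c,  y >= 0.

So the dual LP is:
  minimize  8y1 + 6y2 + 38y3
  subject to:
    y1 + 4y3 >= 5
    y2 + 4y3 >= 3
    y1, y2, y3 >= 0

Solving the primal: x* = (8, 1.5).
  primal value c^T x* = 44.5.
Solving the dual: y* = (2, 0, 0.75).
  dual value b^T y* = 44.5.
Strong duality: c^T x* = b^T y*. Confirmed.

44.5


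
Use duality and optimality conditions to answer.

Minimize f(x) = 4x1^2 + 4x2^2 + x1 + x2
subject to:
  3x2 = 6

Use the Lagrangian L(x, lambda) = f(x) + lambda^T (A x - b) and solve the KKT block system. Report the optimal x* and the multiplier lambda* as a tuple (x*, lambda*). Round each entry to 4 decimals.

Form the Lagrangian:
  L(x, lambda) = (1/2) x^T Q x + c^T x + lambda^T (A x - b)
Stationarity (grad_x L = 0): Q x + c + A^T lambda = 0.
Primal feasibility: A x = b.

This gives the KKT block system:
  [ Q   A^T ] [ x     ]   [-c ]
  [ A    0  ] [ lambda ] = [ b ]

Solving the linear system:
  x*      = (-0.125, 2)
  lambda* = (-5.6667)
  f(x*)   = 17.9375

x* = (-0.125, 2), lambda* = (-5.6667)


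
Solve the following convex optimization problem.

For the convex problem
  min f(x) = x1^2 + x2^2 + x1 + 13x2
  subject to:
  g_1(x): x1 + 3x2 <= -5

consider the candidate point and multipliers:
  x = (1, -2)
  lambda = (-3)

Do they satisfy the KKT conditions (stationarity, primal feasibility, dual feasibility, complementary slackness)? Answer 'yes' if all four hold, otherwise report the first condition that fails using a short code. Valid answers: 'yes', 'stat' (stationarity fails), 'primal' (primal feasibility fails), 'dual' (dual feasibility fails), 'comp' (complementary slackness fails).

Gradient of f: grad f(x) = Q x + c = (3, 9)
Constraint values g_i(x) = a_i^T x - b_i:
  g_1((1, -2)) = 0
Stationarity residual: grad f(x) + sum_i lambda_i a_i = (0, 0)
  -> stationarity OK
Primal feasibility (all g_i <= 0): OK
Dual feasibility (all lambda_i >= 0): FAILS
Complementary slackness (lambda_i * g_i(x) = 0 for all i): OK

Verdict: the first failing condition is dual_feasibility -> dual.

dual


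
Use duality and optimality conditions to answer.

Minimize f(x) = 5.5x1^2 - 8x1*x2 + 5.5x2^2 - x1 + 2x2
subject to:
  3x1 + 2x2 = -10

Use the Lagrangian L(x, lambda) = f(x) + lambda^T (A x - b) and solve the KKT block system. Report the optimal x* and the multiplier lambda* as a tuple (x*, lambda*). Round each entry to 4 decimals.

Form the Lagrangian:
  L(x, lambda) = (1/2) x^T Q x + c^T x + lambda^T (A x - b)
Stationarity (grad_x L = 0): Q x + c + A^T lambda = 0.
Primal feasibility: A x = b.

This gives the KKT block system:
  [ Q   A^T ] [ x     ]   [-c ]
  [ A    0  ] [ lambda ] = [ b ]

Solving the linear system:
  x*      = (-1.9833, -2.0251)
  lambda* = (2.205)
  f(x*)   = 9.9916

x* = (-1.9833, -2.0251), lambda* = (2.205)


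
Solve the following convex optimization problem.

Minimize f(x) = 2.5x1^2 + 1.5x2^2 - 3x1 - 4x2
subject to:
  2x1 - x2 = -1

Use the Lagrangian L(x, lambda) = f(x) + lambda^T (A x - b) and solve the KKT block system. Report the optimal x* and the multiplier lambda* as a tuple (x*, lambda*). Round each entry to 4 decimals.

Form the Lagrangian:
  L(x, lambda) = (1/2) x^T Q x + c^T x + lambda^T (A x - b)
Stationarity (grad_x L = 0): Q x + c + A^T lambda = 0.
Primal feasibility: A x = b.

This gives the KKT block system:
  [ Q   A^T ] [ x     ]   [-c ]
  [ A    0  ] [ lambda ] = [ b ]

Solving the linear system:
  x*      = (0.2941, 1.5882)
  lambda* = (0.7647)
  f(x*)   = -3.2353

x* = (0.2941, 1.5882), lambda* = (0.7647)


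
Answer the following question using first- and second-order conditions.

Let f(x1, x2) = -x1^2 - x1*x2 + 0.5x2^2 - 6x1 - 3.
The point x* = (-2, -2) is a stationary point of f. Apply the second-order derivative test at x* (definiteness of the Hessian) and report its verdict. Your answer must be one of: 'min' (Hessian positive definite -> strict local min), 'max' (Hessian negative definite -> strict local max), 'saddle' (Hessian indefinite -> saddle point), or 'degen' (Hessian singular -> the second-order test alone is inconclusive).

Compute the Hessian H = grad^2 f:
  H = [[-2, -1], [-1, 1]]
Verify stationarity: grad f(x*) = H x* + g = (0, 0).
Eigenvalues of H: -2.3028, 1.3028.
Eigenvalues have mixed signs, so H is indefinite -> x* is a saddle point.

saddle


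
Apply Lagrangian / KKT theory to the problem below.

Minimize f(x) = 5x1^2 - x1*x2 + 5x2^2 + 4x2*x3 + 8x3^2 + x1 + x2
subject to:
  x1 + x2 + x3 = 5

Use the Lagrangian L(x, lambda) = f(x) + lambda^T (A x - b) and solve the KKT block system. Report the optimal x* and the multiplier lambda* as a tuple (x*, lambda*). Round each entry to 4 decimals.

Form the Lagrangian:
  L(x, lambda) = (1/2) x^T Q x + c^T x + lambda^T (A x - b)
Stationarity (grad_x L = 0): Q x + c + A^T lambda = 0.
Primal feasibility: A x = b.

This gives the KKT block system:
  [ Q   A^T ] [ x     ]   [-c ]
  [ A    0  ] [ lambda ] = [ b ]

Solving the linear system:
  x*      = (2.2277, 1.9164, 0.8559)
  lambda* = (-21.3602)
  f(x*)   = 55.4726

x* = (2.2277, 1.9164, 0.8559), lambda* = (-21.3602)


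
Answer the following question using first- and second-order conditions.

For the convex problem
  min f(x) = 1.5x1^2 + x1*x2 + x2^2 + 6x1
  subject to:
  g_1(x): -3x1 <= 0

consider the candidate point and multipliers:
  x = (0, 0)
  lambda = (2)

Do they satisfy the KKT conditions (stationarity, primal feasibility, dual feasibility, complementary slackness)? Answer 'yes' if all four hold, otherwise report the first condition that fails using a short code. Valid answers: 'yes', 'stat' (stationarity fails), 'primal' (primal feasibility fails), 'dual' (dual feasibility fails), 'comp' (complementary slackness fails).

Gradient of f: grad f(x) = Q x + c = (6, 0)
Constraint values g_i(x) = a_i^T x - b_i:
  g_1((0, 0)) = 0
Stationarity residual: grad f(x) + sum_i lambda_i a_i = (0, 0)
  -> stationarity OK
Primal feasibility (all g_i <= 0): OK
Dual feasibility (all lambda_i >= 0): OK
Complementary slackness (lambda_i * g_i(x) = 0 for all i): OK

Verdict: yes, KKT holds.

yes


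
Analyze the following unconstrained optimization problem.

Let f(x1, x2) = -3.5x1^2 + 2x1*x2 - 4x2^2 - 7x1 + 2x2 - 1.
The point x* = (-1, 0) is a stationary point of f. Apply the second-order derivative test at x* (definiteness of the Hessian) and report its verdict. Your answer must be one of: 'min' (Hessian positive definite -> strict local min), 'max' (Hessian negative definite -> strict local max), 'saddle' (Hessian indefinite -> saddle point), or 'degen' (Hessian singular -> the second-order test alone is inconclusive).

Compute the Hessian H = grad^2 f:
  H = [[-7, 2], [2, -8]]
Verify stationarity: grad f(x*) = H x* + g = (0, 0).
Eigenvalues of H: -9.5616, -5.4384.
Both eigenvalues < 0, so H is negative definite -> x* is a strict local max.

max


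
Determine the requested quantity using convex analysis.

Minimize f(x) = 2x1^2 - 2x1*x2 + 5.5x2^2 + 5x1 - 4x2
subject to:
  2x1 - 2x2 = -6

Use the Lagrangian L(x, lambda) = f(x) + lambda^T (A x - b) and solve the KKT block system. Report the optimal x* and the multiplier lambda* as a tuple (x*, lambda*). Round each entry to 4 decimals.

Form the Lagrangian:
  L(x, lambda) = (1/2) x^T Q x + c^T x + lambda^T (A x - b)
Stationarity (grad_x L = 0): Q x + c + A^T lambda = 0.
Primal feasibility: A x = b.

This gives the KKT block system:
  [ Q   A^T ] [ x     ]   [-c ]
  [ A    0  ] [ lambda ] = [ b ]

Solving the linear system:
  x*      = (-2.5455, 0.4545)
  lambda* = (3.0455)
  f(x*)   = 1.8636

x* = (-2.5455, 0.4545), lambda* = (3.0455)


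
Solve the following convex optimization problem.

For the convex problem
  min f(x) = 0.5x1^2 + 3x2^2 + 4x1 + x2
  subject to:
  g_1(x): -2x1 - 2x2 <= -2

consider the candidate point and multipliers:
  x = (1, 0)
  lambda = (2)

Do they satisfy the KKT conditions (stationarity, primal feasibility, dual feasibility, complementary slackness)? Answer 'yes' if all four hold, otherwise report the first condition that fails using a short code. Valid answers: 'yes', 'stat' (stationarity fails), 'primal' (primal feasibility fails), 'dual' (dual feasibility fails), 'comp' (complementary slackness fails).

Gradient of f: grad f(x) = Q x + c = (5, 1)
Constraint values g_i(x) = a_i^T x - b_i:
  g_1((1, 0)) = 0
Stationarity residual: grad f(x) + sum_i lambda_i a_i = (1, -3)
  -> stationarity FAILS
Primal feasibility (all g_i <= 0): OK
Dual feasibility (all lambda_i >= 0): OK
Complementary slackness (lambda_i * g_i(x) = 0 for all i): OK

Verdict: the first failing condition is stationarity -> stat.

stat


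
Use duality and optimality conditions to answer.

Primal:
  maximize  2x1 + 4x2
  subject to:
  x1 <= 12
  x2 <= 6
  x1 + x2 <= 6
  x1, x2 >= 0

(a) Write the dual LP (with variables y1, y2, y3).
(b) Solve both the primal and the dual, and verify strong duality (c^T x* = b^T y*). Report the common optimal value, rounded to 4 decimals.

The standard primal-dual pair for 'max c^T x s.t. A x <= b, x >= 0' is:
  Dual:  min b^T y  s.t.  A^T y >= c,  y >= 0.

So the dual LP is:
  minimize  12y1 + 6y2 + 6y3
  subject to:
    y1 + y3 >= 2
    y2 + y3 >= 4
    y1, y2, y3 >= 0

Solving the primal: x* = (0, 6).
  primal value c^T x* = 24.
Solving the dual: y* = (0, 2, 2).
  dual value b^T y* = 24.
Strong duality: c^T x* = b^T y*. Confirmed.

24


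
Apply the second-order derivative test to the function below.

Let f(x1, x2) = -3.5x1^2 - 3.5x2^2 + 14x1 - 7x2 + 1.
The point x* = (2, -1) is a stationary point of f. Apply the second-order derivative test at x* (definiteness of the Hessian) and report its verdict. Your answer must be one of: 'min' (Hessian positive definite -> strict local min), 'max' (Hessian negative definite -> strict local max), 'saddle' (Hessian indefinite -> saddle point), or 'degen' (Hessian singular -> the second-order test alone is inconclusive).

Compute the Hessian H = grad^2 f:
  H = [[-7, 0], [0, -7]]
Verify stationarity: grad f(x*) = H x* + g = (0, 0).
Eigenvalues of H: -7, -7.
Both eigenvalues < 0, so H is negative definite -> x* is a strict local max.

max


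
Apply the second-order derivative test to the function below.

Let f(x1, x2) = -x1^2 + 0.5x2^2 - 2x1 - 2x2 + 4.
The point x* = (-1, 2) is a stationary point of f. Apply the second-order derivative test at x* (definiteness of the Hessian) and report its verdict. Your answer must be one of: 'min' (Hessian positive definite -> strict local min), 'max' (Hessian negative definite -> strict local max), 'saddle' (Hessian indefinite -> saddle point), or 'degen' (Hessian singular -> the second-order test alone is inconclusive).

Compute the Hessian H = grad^2 f:
  H = [[-2, 0], [0, 1]]
Verify stationarity: grad f(x*) = H x* + g = (0, 0).
Eigenvalues of H: -2, 1.
Eigenvalues have mixed signs, so H is indefinite -> x* is a saddle point.

saddle


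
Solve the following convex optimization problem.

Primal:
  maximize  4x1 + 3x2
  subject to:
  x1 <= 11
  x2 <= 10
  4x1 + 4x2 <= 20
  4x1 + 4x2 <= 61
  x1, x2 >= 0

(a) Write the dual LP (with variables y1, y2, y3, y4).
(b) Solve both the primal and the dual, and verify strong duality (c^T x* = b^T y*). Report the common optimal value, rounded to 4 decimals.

The standard primal-dual pair for 'max c^T x s.t. A x <= b, x >= 0' is:
  Dual:  min b^T y  s.t.  A^T y >= c,  y >= 0.

So the dual LP is:
  minimize  11y1 + 10y2 + 20y3 + 61y4
  subject to:
    y1 + 4y3 + 4y4 >= 4
    y2 + 4y3 + 4y4 >= 3
    y1, y2, y3, y4 >= 0

Solving the primal: x* = (5, 0).
  primal value c^T x* = 20.
Solving the dual: y* = (0, 0, 1, 0).
  dual value b^T y* = 20.
Strong duality: c^T x* = b^T y*. Confirmed.

20


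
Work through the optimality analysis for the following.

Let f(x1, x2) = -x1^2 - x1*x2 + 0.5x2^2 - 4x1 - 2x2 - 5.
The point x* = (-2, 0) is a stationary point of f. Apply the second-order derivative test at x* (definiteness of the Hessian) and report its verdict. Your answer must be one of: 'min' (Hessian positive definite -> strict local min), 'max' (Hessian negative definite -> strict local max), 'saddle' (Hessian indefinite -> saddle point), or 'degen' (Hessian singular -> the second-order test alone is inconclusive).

Compute the Hessian H = grad^2 f:
  H = [[-2, -1], [-1, 1]]
Verify stationarity: grad f(x*) = H x* + g = (0, 0).
Eigenvalues of H: -2.3028, 1.3028.
Eigenvalues have mixed signs, so H is indefinite -> x* is a saddle point.

saddle


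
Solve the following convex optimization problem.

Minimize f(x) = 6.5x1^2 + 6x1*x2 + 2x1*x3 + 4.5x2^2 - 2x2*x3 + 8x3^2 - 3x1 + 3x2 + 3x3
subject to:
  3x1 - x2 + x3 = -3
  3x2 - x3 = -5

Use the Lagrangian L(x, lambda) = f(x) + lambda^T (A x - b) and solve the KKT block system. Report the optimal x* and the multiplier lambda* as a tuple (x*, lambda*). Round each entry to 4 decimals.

Form the Lagrangian:
  L(x, lambda) = (1/2) x^T Q x + c^T x + lambda^T (A x - b)
Stationarity (grad_x L = 0): Q x + c + A^T lambda = 0.
Primal feasibility: A x = b.

This gives the KKT block system:
  [ Q   A^T ] [ x     ]   [-c ]
  [ A    0  ] [ lambda ] = [ b ]

Solving the linear system:
  x*      = (-1.5021, -1.7468, -0.2404)
  lambda* = (11.1631, 10.8054)
  f(x*)   = 43.0306

x* = (-1.5021, -1.7468, -0.2404), lambda* = (11.1631, 10.8054)


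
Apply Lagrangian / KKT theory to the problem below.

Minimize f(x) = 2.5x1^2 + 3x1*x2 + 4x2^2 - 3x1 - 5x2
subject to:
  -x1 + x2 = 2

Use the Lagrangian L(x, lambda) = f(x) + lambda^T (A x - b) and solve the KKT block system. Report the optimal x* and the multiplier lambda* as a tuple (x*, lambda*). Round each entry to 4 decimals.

Form the Lagrangian:
  L(x, lambda) = (1/2) x^T Q x + c^T x + lambda^T (A x - b)
Stationarity (grad_x L = 0): Q x + c + A^T lambda = 0.
Primal feasibility: A x = b.

This gives the KKT block system:
  [ Q   A^T ] [ x     ]   [-c ]
  [ A    0  ] [ lambda ] = [ b ]

Solving the linear system:
  x*      = (-0.7368, 1.2632)
  lambda* = (-2.8947)
  f(x*)   = 0.8421

x* = (-0.7368, 1.2632), lambda* = (-2.8947)


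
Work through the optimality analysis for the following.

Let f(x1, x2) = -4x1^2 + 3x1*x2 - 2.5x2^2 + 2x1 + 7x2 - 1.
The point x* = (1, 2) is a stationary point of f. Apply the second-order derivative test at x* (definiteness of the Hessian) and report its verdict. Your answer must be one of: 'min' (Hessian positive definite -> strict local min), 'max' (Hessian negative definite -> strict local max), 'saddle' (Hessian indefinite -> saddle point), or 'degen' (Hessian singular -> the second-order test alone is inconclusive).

Compute the Hessian H = grad^2 f:
  H = [[-8, 3], [3, -5]]
Verify stationarity: grad f(x*) = H x* + g = (0, 0).
Eigenvalues of H: -9.8541, -3.1459.
Both eigenvalues < 0, so H is negative definite -> x* is a strict local max.

max


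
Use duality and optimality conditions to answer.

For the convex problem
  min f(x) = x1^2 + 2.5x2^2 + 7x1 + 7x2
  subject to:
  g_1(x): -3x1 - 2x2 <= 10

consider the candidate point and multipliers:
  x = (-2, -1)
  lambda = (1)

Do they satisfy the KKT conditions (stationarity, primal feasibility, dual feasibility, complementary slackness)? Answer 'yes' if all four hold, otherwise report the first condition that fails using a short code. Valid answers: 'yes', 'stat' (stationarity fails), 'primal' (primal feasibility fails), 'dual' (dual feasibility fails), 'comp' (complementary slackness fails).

Gradient of f: grad f(x) = Q x + c = (3, 2)
Constraint values g_i(x) = a_i^T x - b_i:
  g_1((-2, -1)) = -2
Stationarity residual: grad f(x) + sum_i lambda_i a_i = (0, 0)
  -> stationarity OK
Primal feasibility (all g_i <= 0): OK
Dual feasibility (all lambda_i >= 0): OK
Complementary slackness (lambda_i * g_i(x) = 0 for all i): FAILS

Verdict: the first failing condition is complementary_slackness -> comp.

comp


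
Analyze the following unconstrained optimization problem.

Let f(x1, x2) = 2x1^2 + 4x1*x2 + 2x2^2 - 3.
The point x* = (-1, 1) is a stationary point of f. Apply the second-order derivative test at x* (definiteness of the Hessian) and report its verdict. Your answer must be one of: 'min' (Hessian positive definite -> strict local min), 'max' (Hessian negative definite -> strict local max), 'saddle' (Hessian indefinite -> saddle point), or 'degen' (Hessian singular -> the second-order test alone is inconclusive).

Compute the Hessian H = grad^2 f:
  H = [[4, 4], [4, 4]]
Verify stationarity: grad f(x*) = H x* + g = (0, 0).
Eigenvalues of H: 0, 8.
H has a zero eigenvalue (singular; positive semidefinite but not definite), so H is neither positive definite, negative definite, nor indefinite. The second-order test alone is inconclusive -> degen.
(Indeed, f is constant along the null direction of H through x*, so x* is not a strict local extremum.)

degen


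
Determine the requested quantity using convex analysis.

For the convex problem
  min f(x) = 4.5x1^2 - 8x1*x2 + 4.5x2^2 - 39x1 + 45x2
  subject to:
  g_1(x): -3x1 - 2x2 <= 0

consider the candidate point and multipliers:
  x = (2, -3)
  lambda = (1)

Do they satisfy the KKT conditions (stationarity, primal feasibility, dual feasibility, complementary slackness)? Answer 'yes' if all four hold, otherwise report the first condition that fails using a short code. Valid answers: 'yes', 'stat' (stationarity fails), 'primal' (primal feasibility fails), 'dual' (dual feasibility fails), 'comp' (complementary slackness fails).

Gradient of f: grad f(x) = Q x + c = (3, 2)
Constraint values g_i(x) = a_i^T x - b_i:
  g_1((2, -3)) = 0
Stationarity residual: grad f(x) + sum_i lambda_i a_i = (0, 0)
  -> stationarity OK
Primal feasibility (all g_i <= 0): OK
Dual feasibility (all lambda_i >= 0): OK
Complementary slackness (lambda_i * g_i(x) = 0 for all i): OK

Verdict: yes, KKT holds.

yes


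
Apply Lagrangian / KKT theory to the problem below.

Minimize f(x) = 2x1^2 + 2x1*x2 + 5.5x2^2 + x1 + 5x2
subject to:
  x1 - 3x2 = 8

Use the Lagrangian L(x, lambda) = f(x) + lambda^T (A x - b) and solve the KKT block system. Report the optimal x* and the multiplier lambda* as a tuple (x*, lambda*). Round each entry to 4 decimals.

Form the Lagrangian:
  L(x, lambda) = (1/2) x^T Q x + c^T x + lambda^T (A x - b)
Stationarity (grad_x L = 0): Q x + c + A^T lambda = 0.
Primal feasibility: A x = b.

This gives the KKT block system:
  [ Q   A^T ] [ x     ]   [-c ]
  [ A    0  ] [ lambda ] = [ b ]

Solving the linear system:
  x*      = (1.8983, -2.0339)
  lambda* = (-4.5254)
  f(x*)   = 13.9661

x* = (1.8983, -2.0339), lambda* = (-4.5254)


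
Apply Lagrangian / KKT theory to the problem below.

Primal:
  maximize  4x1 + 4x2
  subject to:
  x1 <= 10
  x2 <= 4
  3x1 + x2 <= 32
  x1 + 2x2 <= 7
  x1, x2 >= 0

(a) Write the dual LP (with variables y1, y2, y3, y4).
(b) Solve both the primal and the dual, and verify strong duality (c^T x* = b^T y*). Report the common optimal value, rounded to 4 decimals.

The standard primal-dual pair for 'max c^T x s.t. A x <= b, x >= 0' is:
  Dual:  min b^T y  s.t.  A^T y >= c,  y >= 0.

So the dual LP is:
  minimize  10y1 + 4y2 + 32y3 + 7y4
  subject to:
    y1 + 3y3 + y4 >= 4
    y2 + y3 + 2y4 >= 4
    y1, y2, y3, y4 >= 0

Solving the primal: x* = (7, 0).
  primal value c^T x* = 28.
Solving the dual: y* = (0, 0, 0, 4).
  dual value b^T y* = 28.
Strong duality: c^T x* = b^T y*. Confirmed.

28


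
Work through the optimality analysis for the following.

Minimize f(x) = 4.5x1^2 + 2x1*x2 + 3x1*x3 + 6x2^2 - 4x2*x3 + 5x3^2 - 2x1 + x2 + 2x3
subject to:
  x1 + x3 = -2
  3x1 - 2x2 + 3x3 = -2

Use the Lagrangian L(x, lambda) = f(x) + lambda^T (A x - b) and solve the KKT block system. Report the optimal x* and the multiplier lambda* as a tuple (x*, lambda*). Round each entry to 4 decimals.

Form the Lagrangian:
  L(x, lambda) = (1/2) x^T Q x + c^T x + lambda^T (A x - b)
Stationarity (grad_x L = 0): Q x + c + A^T lambda = 0.
Primal feasibility: A x = b.

This gives the KKT block system:
  [ Q   A^T ] [ x     ]   [-c ]
  [ A    0  ] [ lambda ] = [ b ]

Solving the linear system:
  x*      = (0.1538, -2, -2.1538)
  lambda* = (32.1923, -7.0385)
  f(x*)   = 21.8462

x* = (0.1538, -2, -2.1538), lambda* = (32.1923, -7.0385)


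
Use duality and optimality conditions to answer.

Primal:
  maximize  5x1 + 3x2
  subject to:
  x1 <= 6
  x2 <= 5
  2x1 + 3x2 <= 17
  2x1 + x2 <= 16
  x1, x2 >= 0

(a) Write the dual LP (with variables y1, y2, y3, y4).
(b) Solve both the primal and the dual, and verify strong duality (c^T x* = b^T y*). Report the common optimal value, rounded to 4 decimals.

The standard primal-dual pair for 'max c^T x s.t. A x <= b, x >= 0' is:
  Dual:  min b^T y  s.t.  A^T y >= c,  y >= 0.

So the dual LP is:
  minimize  6y1 + 5y2 + 17y3 + 16y4
  subject to:
    y1 + 2y3 + 2y4 >= 5
    y2 + 3y3 + y4 >= 3
    y1, y2, y3, y4 >= 0

Solving the primal: x* = (6, 1.6667).
  primal value c^T x* = 35.
Solving the dual: y* = (3, 0, 1, 0).
  dual value b^T y* = 35.
Strong duality: c^T x* = b^T y*. Confirmed.

35


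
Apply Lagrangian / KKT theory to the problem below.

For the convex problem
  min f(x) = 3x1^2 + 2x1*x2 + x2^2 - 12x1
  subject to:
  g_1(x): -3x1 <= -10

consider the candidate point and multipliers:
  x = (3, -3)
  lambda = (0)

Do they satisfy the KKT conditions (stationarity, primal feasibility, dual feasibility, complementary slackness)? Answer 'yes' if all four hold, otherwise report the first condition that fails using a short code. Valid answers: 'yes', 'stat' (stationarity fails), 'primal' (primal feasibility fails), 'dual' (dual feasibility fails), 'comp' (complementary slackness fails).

Gradient of f: grad f(x) = Q x + c = (0, 0)
Constraint values g_i(x) = a_i^T x - b_i:
  g_1((3, -3)) = 1
Stationarity residual: grad f(x) + sum_i lambda_i a_i = (0, 0)
  -> stationarity OK
Primal feasibility (all g_i <= 0): FAILS
Dual feasibility (all lambda_i >= 0): OK
Complementary slackness (lambda_i * g_i(x) = 0 for all i): OK

Verdict: the first failing condition is primal_feasibility -> primal.

primal


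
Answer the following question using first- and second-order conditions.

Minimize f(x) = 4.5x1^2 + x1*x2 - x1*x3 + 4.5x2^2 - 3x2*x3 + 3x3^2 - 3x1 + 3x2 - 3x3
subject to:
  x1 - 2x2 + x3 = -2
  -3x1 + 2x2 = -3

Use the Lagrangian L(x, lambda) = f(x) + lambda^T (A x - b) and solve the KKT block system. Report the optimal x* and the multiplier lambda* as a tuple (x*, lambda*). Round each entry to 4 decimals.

Form the Lagrangian:
  L(x, lambda) = (1/2) x^T Q x + c^T x + lambda^T (A x - b)
Stationarity (grad_x L = 0): Q x + c + A^T lambda = 0.
Primal feasibility: A x = b.

This gives the KKT block system:
  [ Q   A^T ] [ x     ]   [-c ]
  [ A    0  ] [ lambda ] = [ b ]

Solving the linear system:
  x*      = (1.4526, 0.6788, -2.0949)
  lambda* = (19.0584, 10.635)
  f(x*)   = 36.9927

x* = (1.4526, 0.6788, -2.0949), lambda* = (19.0584, 10.635)


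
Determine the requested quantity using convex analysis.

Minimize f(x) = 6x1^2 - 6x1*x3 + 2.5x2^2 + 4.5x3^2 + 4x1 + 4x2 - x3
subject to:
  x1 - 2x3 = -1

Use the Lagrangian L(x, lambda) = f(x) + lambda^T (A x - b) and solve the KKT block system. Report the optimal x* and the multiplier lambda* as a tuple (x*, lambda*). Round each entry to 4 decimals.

Form the Lagrangian:
  L(x, lambda) = (1/2) x^T Q x + c^T x + lambda^T (A x - b)
Stationarity (grad_x L = 0): Q x + c + A^T lambda = 0.
Primal feasibility: A x = b.

This gives the KKT block system:
  [ Q   A^T ] [ x     ]   [-c ]
  [ A    0  ] [ lambda ] = [ b ]

Solving the linear system:
  x*      = (-0.3333, -0.8, 0.3333)
  lambda* = (2)
  f(x*)   = -1.4333

x* = (-0.3333, -0.8, 0.3333), lambda* = (2)


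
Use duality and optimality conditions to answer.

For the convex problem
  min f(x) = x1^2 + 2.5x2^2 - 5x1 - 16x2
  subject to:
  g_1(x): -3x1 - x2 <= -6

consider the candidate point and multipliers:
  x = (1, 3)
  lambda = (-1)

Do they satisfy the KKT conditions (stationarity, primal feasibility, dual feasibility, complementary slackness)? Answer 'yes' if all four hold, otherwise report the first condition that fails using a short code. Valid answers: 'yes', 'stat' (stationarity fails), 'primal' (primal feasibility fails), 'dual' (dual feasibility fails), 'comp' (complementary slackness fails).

Gradient of f: grad f(x) = Q x + c = (-3, -1)
Constraint values g_i(x) = a_i^T x - b_i:
  g_1((1, 3)) = 0
Stationarity residual: grad f(x) + sum_i lambda_i a_i = (0, 0)
  -> stationarity OK
Primal feasibility (all g_i <= 0): OK
Dual feasibility (all lambda_i >= 0): FAILS
Complementary slackness (lambda_i * g_i(x) = 0 for all i): OK

Verdict: the first failing condition is dual_feasibility -> dual.

dual
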